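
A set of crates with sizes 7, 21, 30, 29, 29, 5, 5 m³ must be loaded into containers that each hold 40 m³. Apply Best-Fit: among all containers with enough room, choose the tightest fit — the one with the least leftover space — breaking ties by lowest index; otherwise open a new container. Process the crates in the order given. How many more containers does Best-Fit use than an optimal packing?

0

Best-Fit: [7,21] [30,5,5] [29] [29] → 4 containers.
Total size 126 m³; any packing needs at least ⌈126/40⌉ = 4 containers.
So 4 is already optimal.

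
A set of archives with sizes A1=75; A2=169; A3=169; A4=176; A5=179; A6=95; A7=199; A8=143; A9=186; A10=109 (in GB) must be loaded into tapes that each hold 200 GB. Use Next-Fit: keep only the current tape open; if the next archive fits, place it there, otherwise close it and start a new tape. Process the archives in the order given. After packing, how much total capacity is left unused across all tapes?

A1 (75 GB) → tape 1 (remaining 125 GB)
A2 (169 GB) → tape 2 (remaining 31 GB)
A3 (169 GB) → tape 3 (remaining 31 GB)
A4 (176 GB) → tape 4 (remaining 24 GB)
A5 (179 GB) → tape 5 (remaining 21 GB)
A6 (95 GB) → tape 6 (remaining 105 GB)
A7 (199 GB) → tape 7 (remaining 1 GB)
A8 (143 GB) → tape 8 (remaining 57 GB)
A9 (186 GB) → tape 9 (remaining 14 GB)
A10 (109 GB) → tape 10 (remaining 91 GB)
10 tapes × 200 GB = 2000 GB; used 1500 GB; unused 500 GB.

500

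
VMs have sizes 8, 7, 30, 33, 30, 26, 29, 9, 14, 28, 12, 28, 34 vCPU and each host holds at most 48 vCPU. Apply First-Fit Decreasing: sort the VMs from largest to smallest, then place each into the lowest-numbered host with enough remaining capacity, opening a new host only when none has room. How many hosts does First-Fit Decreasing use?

8 hosts

Sorted descending: 34, 33, 30, 30, 29, 28, 28, 26, 14, 12, 9, 8, 7.
host 1: place 34 vCPU, 14 vCPU left
host 2: place 33 vCPU, 15 vCPU left
host 3: place 30 vCPU, 18 vCPU left
host 4: place 30 vCPU, 18 vCPU left
host 5: place 29 vCPU, 19 vCPU left
host 6: place 28 vCPU, 20 vCPU left
host 7: place 28 vCPU, 20 vCPU left
host 8: place 26 vCPU, 22 vCPU left
host 1: place 14 vCPU, 0 vCPU left
host 2: place 12 vCPU, 3 vCPU left
host 3: place 9 vCPU, 9 vCPU left
host 3: place 8 vCPU, 1 vCPU left
host 4: place 7 vCPU, 11 vCPU left
Final hosts: [34,14] [33,12] [30,9,8] [30,7] [29] [28] [28] [26].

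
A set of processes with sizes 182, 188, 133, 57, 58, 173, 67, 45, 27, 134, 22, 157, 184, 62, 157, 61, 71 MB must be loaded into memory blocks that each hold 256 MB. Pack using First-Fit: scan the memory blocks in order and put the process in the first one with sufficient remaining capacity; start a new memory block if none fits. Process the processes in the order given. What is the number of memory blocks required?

memory block 1: place 182 MB, 74 MB left
memory block 2: place 188 MB, 68 MB left
memory block 3: place 133 MB, 123 MB left
memory block 1: place 57 MB, 17 MB left
memory block 2: place 58 MB, 10 MB left
memory block 4: place 173 MB, 83 MB left
memory block 3: place 67 MB, 56 MB left
memory block 3: place 45 MB, 11 MB left
memory block 4: place 27 MB, 56 MB left
memory block 5: place 134 MB, 122 MB left
memory block 4: place 22 MB, 34 MB left
memory block 6: place 157 MB, 99 MB left
memory block 7: place 184 MB, 72 MB left
memory block 5: place 62 MB, 60 MB left
memory block 8: place 157 MB, 99 MB left
memory block 6: place 61 MB, 38 MB left
memory block 7: place 71 MB, 1 MB left

8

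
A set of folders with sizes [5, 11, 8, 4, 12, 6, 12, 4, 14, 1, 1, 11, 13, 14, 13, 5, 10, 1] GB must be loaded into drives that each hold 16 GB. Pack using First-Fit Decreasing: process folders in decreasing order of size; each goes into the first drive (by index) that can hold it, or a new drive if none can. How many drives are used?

10

Sorted descending: 14, 14, 13, 13, 12, 12, 11, 11, 10, 8, 6, 5, 5, 4, 4, 1, 1, 1.
14 GB → drive 1 (remaining 2 GB)
14 GB → drive 2 (remaining 2 GB)
13 GB → drive 3 (remaining 3 GB)
13 GB → drive 4 (remaining 3 GB)
12 GB → drive 5 (remaining 4 GB)
12 GB → drive 6 (remaining 4 GB)
11 GB → drive 7 (remaining 5 GB)
11 GB → drive 8 (remaining 5 GB)
10 GB → drive 9 (remaining 6 GB)
8 GB → drive 10 (remaining 8 GB)
6 GB → drive 9 (remaining 0 GB)
5 GB → drive 7 (remaining 0 GB)
5 GB → drive 8 (remaining 0 GB)
4 GB → drive 5 (remaining 0 GB)
4 GB → drive 6 (remaining 0 GB)
1 GB → drive 1 (remaining 1 GB)
1 GB → drive 1 (remaining 0 GB)
1 GB → drive 2 (remaining 1 GB)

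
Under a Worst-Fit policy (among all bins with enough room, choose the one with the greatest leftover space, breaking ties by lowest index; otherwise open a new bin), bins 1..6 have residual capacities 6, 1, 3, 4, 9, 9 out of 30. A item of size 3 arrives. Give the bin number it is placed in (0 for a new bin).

5

Bins with room: bin 1 (6), bin 3 (3), bin 4 (4), bin 5 (9), bin 6 (9).
Most room is bin 5 with 9 free.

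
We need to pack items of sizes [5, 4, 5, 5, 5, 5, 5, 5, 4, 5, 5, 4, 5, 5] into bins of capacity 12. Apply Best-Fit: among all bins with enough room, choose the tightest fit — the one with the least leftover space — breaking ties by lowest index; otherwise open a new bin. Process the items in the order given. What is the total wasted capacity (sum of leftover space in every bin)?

Put 5 in bin 1; 7 remain.
Put 4 in bin 1; 3 remain.
Put 5 in bin 2; 7 remain.
Put 5 in bin 2; 2 remain.
Put 5 in bin 3; 7 remain.
Put 5 in bin 3; 2 remain.
Put 5 in bin 4; 7 remain.
Put 5 in bin 4; 2 remain.
Put 4 in bin 5; 8 remain.
Put 5 in bin 5; 3 remain.
Put 5 in bin 6; 7 remain.
Put 4 in bin 6; 3 remain.
Put 5 in bin 7; 7 remain.
Put 5 in bin 7; 2 remain.
7 bins × 12 = 84; used 67; unused 17.

17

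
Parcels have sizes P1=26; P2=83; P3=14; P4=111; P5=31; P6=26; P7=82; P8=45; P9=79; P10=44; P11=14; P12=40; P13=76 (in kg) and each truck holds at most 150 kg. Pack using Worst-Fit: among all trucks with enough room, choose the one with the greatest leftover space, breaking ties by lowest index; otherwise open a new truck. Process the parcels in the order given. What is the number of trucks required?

5

Put P1 (26 kg) in truck 1; 124 kg remain.
Put P2 (83 kg) in truck 1; 41 kg remain.
Put P3 (14 kg) in truck 1; 27 kg remain.
Put P4 (111 kg) in truck 2; 39 kg remain.
Put P5 (31 kg) in truck 2; 8 kg remain.
Put P6 (26 kg) in truck 1; 1 kg remain.
Put P7 (82 kg) in truck 3; 68 kg remain.
Put P8 (45 kg) in truck 3; 23 kg remain.
Put P9 (79 kg) in truck 4; 71 kg remain.
Put P10 (44 kg) in truck 4; 27 kg remain.
Put P11 (14 kg) in truck 4; 13 kg remain.
Put P12 (40 kg) in truck 5; 110 kg remain.
Put P13 (76 kg) in truck 5; 34 kg remain.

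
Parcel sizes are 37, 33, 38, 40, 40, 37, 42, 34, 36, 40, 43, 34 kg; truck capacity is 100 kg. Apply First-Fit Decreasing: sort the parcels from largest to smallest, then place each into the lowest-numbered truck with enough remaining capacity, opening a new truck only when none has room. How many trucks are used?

Sorted descending: 43, 42, 40, 40, 40, 38, 37, 37, 36, 34, 34, 33.
Put 43 kg in truck 1; 57 kg remain.
Put 42 kg in truck 1; 15 kg remain.
Put 40 kg in truck 2; 60 kg remain.
Put 40 kg in truck 2; 20 kg remain.
Put 40 kg in truck 3; 60 kg remain.
Put 38 kg in truck 3; 22 kg remain.
Put 37 kg in truck 4; 63 kg remain.
Put 37 kg in truck 4; 26 kg remain.
Put 36 kg in truck 5; 64 kg remain.
Put 34 kg in truck 5; 30 kg remain.
Put 34 kg in truck 6; 66 kg remain.
Put 33 kg in truck 6; 33 kg remain.

6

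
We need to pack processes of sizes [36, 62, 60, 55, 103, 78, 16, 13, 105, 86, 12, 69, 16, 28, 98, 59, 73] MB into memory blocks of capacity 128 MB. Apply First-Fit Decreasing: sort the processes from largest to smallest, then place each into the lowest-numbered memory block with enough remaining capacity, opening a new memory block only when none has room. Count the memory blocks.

Sorted descending: 105, 103, 98, 86, 78, 73, 69, 62, 60, 59, 55, 36, 28, 16, 16, 13, 12.
memory block 1: place 105 MB, 23 MB left
memory block 2: place 103 MB, 25 MB left
memory block 3: place 98 MB, 30 MB left
memory block 4: place 86 MB, 42 MB left
memory block 5: place 78 MB, 50 MB left
memory block 6: place 73 MB, 55 MB left
memory block 7: place 69 MB, 59 MB left
memory block 8: place 62 MB, 66 MB left
memory block 8: place 60 MB, 6 MB left
memory block 7: place 59 MB, 0 MB left
memory block 6: place 55 MB, 0 MB left
memory block 4: place 36 MB, 6 MB left
memory block 3: place 28 MB, 2 MB left
memory block 1: place 16 MB, 7 MB left
memory block 2: place 16 MB, 9 MB left
memory block 5: place 13 MB, 37 MB left
memory block 5: place 12 MB, 25 MB left

8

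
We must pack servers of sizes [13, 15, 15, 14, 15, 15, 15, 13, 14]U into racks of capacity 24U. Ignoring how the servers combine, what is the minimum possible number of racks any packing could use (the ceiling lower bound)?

Total size = 13 + 15 + 15 + 14 + 15 + 15 + 15 + 13 + 14 = 129U.
⌈129 / 24⌉ = 6.

6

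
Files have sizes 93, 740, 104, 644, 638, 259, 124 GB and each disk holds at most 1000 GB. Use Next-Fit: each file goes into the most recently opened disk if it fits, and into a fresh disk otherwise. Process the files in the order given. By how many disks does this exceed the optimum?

Next-Fit: [93,740,104] [644] [638,259] [124] → 4 disks.
Total size 2602 GB; any packing needs at least ⌈2602/1000⌉ = 3 disks.
An optimal packing achieves that bound: [740,259] [644,124,104,93] [638] → 3 disks.
Excess: 4 − 3 = 1.

1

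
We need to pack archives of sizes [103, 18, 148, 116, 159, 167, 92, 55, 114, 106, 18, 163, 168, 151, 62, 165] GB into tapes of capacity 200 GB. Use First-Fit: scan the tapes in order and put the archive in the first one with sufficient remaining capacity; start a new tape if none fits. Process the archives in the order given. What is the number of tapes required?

tape 1: place 103 GB, 97 GB left
tape 1: place 18 GB, 79 GB left
tape 2: place 148 GB, 52 GB left
tape 3: place 116 GB, 84 GB left
tape 4: place 159 GB, 41 GB left
tape 5: place 167 GB, 33 GB left
tape 6: place 92 GB, 108 GB left
tape 1: place 55 GB, 24 GB left
tape 7: place 114 GB, 86 GB left
tape 6: place 106 GB, 2 GB left
tape 1: place 18 GB, 6 GB left
tape 8: place 163 GB, 37 GB left
tape 9: place 168 GB, 32 GB left
tape 10: place 151 GB, 49 GB left
tape 3: place 62 GB, 22 GB left
tape 11: place 165 GB, 35 GB left
Final tapes: [103,18,55,18] [148] [116,62] [159] [167] [92,106] [114] [163] [168] [151] [165].

11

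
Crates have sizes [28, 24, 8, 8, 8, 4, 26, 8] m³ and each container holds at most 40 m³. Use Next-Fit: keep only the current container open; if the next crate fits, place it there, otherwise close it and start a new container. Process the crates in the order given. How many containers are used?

Put 28 m³ in container 1; 12 m³ remain.
Put 24 m³ in container 2; 16 m³ remain.
Put 8 m³ in container 2; 8 m³ remain.
Put 8 m³ in container 2; 0 m³ remain.
Put 8 m³ in container 3; 32 m³ remain.
Put 4 m³ in container 3; 28 m³ remain.
Put 26 m³ in container 3; 2 m³ remain.
Put 8 m³ in container 4; 32 m³ remain.

4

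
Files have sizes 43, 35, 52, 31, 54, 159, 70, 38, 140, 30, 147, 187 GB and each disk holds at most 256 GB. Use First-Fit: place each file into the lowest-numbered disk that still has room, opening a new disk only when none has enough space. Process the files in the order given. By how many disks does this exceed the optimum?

1

First-Fit: [43,35,52,31,54,38] [159,70] [140,30] [147] [187] → 5 disks.
Total size 986 GB; any packing needs at least ⌈986/256⌉ = 4 disks.
An optimal packing achieves that bound: [187,38,31] [159,70] [147,54,52] [140,43,35,30] → 4 disks.
Excess: 5 − 4 = 1.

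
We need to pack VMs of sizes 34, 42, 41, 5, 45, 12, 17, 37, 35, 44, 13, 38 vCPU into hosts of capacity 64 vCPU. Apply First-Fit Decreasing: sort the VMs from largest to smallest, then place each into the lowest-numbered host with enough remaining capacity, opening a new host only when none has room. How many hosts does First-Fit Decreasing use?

Sorted descending: 45, 44, 42, 41, 38, 37, 35, 34, 17, 13, 12, 5.
45 vCPU → host 1 (remaining 19 vCPU)
44 vCPU → host 2 (remaining 20 vCPU)
42 vCPU → host 3 (remaining 22 vCPU)
41 vCPU → host 4 (remaining 23 vCPU)
38 vCPU → host 5 (remaining 26 vCPU)
37 vCPU → host 6 (remaining 27 vCPU)
35 vCPU → host 7 (remaining 29 vCPU)
34 vCPU → host 8 (remaining 30 vCPU)
17 vCPU → host 1 (remaining 2 vCPU)
13 vCPU → host 2 (remaining 7 vCPU)
12 vCPU → host 3 (remaining 10 vCPU)
5 vCPU → host 2 (remaining 2 vCPU)

8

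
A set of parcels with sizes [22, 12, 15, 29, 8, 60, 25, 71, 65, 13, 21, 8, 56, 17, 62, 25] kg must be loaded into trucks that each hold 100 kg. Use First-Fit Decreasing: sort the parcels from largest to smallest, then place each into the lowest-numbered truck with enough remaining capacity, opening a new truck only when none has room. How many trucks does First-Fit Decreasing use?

6 trucks

Sorted descending: 71, 65, 62, 60, 56, 29, 25, 25, 22, 21, 17, 15, 13, 12, 8, 8.
truck 1: place 71 kg, 29 kg left
truck 2: place 65 kg, 35 kg left
truck 3: place 62 kg, 38 kg left
truck 4: place 60 kg, 40 kg left
truck 5: place 56 kg, 44 kg left
truck 1: place 29 kg, 0 kg left
truck 2: place 25 kg, 10 kg left
truck 3: place 25 kg, 13 kg left
truck 4: place 22 kg, 18 kg left
truck 5: place 21 kg, 23 kg left
truck 4: place 17 kg, 1 kg left
truck 5: place 15 kg, 8 kg left
truck 3: place 13 kg, 0 kg left
truck 6: place 12 kg, 88 kg left
truck 2: place 8 kg, 2 kg left
truck 5: place 8 kg, 0 kg left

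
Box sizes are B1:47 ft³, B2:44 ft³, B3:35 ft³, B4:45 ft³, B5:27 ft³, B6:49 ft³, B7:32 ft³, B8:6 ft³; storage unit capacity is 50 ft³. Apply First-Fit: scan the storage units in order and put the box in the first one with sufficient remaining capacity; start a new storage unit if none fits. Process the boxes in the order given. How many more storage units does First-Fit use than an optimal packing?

0

First-Fit: [47] [44,6] [35] [45] [27] [49] [32] → 7 storage units.
7 boxes exceed 25 ft³ (half the capacity), and no two of those can share a storage unit, so at least 7 storage units are needed.
So 7 is already optimal.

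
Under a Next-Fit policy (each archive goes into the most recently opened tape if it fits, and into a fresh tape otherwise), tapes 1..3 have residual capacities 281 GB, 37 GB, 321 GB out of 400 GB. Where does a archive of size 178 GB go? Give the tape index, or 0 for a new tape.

Next-Fit only looks at tape 3, which has 321 GB free.
178 GB fits there.

3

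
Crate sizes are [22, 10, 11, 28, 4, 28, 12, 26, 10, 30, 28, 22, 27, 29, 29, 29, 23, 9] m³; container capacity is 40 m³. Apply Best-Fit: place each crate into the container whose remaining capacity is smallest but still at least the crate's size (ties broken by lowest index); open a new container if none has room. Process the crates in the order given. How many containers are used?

22 m³ → container 1 (remaining 18 m³)
10 m³ → container 1 (remaining 8 m³)
11 m³ → container 2 (remaining 29 m³)
28 m³ → container 2 (remaining 1 m³)
4 m³ → container 1 (remaining 4 m³)
28 m³ → container 3 (remaining 12 m³)
12 m³ → container 3 (remaining 0 m³)
26 m³ → container 4 (remaining 14 m³)
10 m³ → container 4 (remaining 4 m³)
30 m³ → container 5 (remaining 10 m³)
28 m³ → container 6 (remaining 12 m³)
22 m³ → container 7 (remaining 18 m³)
27 m³ → container 8 (remaining 13 m³)
29 m³ → container 9 (remaining 11 m³)
29 m³ → container 10 (remaining 11 m³)
29 m³ → container 11 (remaining 11 m³)
23 m³ → container 12 (remaining 17 m³)
9 m³ → container 5 (remaining 1 m³)
Final containers: [22,10,4] [11,28] [28,12] [26,10] [30,9] [28] [22] [27] [29] [29] [29] [23].

12 containers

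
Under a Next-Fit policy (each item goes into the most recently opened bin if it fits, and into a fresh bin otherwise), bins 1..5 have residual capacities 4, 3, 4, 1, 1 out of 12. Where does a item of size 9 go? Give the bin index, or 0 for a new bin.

Next-Fit only looks at bin 5, which has 1 free.
9 does not fit, so a new bin is opened.

0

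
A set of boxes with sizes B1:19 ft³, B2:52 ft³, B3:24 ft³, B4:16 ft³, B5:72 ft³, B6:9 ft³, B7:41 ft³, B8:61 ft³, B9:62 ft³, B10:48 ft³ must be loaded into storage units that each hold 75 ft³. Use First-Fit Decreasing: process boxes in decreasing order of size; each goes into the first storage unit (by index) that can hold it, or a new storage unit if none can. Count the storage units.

Sorted descending: 72, 62, 61, 52, 48, 41, 24, 19, 16, 9.
72 ft³ → storage unit 1 (remaining 3 ft³)
62 ft³ → storage unit 2 (remaining 13 ft³)
61 ft³ → storage unit 3 (remaining 14 ft³)
52 ft³ → storage unit 4 (remaining 23 ft³)
48 ft³ → storage unit 5 (remaining 27 ft³)
41 ft³ → storage unit 6 (remaining 34 ft³)
24 ft³ → storage unit 5 (remaining 3 ft³)
19 ft³ → storage unit 4 (remaining 4 ft³)
16 ft³ → storage unit 6 (remaining 18 ft³)
9 ft³ → storage unit 2 (remaining 4 ft³)
Final storage units: [72] [62,9] [61] [52,19] [48,24] [41,16].

6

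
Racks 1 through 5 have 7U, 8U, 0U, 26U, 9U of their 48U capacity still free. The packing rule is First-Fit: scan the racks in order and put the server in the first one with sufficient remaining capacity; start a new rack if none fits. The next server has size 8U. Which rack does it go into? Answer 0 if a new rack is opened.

Racks with room: rack 2 (8U), rack 4 (26U), rack 5 (9U).
The first with room is rack 2.

2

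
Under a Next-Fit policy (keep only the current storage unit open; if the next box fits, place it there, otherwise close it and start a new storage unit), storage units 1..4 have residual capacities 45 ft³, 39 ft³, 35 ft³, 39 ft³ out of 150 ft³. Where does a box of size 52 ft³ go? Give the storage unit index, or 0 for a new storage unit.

0

Next-Fit only looks at storage unit 4, which has 39 ft³ free.
52 ft³ does not fit, so a new storage unit is opened.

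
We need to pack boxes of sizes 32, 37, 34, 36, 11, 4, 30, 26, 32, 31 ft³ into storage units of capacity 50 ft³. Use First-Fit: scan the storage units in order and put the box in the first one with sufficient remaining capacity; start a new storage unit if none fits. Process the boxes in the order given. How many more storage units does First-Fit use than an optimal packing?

First-Fit: [32,11,4] [37] [34] [36] [30] [26] [32] [31] → 8 storage units.
8 boxes exceed 25 ft³ (half the capacity), and no two of those can share a storage unit, so at least 8 storage units are needed.
So 8 is already optimal.

0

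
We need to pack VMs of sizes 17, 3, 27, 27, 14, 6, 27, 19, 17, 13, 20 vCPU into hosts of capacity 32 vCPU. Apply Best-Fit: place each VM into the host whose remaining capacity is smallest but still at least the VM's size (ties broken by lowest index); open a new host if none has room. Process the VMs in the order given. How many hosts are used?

7

host 1: place 17 vCPU, 15 vCPU left
host 1: place 3 vCPU, 12 vCPU left
host 2: place 27 vCPU, 5 vCPU left
host 3: place 27 vCPU, 5 vCPU left
host 4: place 14 vCPU, 18 vCPU left
host 1: place 6 vCPU, 6 vCPU left
host 5: place 27 vCPU, 5 vCPU left
host 6: place 19 vCPU, 13 vCPU left
host 4: place 17 vCPU, 1 vCPU left
host 6: place 13 vCPU, 0 vCPU left
host 7: place 20 vCPU, 12 vCPU left
Final hosts: [17,3,6] [27] [27] [14,17] [27] [19,13] [20].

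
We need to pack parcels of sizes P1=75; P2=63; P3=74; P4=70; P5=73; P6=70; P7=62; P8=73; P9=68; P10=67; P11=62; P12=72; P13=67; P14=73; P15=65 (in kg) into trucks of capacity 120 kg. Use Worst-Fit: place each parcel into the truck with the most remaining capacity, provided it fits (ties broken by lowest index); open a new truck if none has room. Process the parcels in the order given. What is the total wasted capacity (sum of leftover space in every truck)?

766

P1 (75 kg) → truck 1 (remaining 45 kg)
P2 (63 kg) → truck 2 (remaining 57 kg)
P3 (74 kg) → truck 3 (remaining 46 kg)
P4 (70 kg) → truck 4 (remaining 50 kg)
P5 (73 kg) → truck 5 (remaining 47 kg)
P6 (70 kg) → truck 6 (remaining 50 kg)
P7 (62 kg) → truck 7 (remaining 58 kg)
P8 (73 kg) → truck 8 (remaining 47 kg)
P9 (68 kg) → truck 9 (remaining 52 kg)
P10 (67 kg) → truck 10 (remaining 53 kg)
P11 (62 kg) → truck 11 (remaining 58 kg)
P12 (72 kg) → truck 12 (remaining 48 kg)
P13 (67 kg) → truck 13 (remaining 53 kg)
P14 (73 kg) → truck 14 (remaining 47 kg)
P15 (65 kg) → truck 15 (remaining 55 kg)
15 trucks × 120 kg = 1800 kg; used 1034 kg; unused 766 kg.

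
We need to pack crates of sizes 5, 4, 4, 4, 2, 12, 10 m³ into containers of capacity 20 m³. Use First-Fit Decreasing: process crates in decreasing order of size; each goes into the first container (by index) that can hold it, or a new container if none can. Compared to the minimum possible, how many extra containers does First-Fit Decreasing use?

First-Fit Decreasing: [12,5,2] [10,4,4] [4] → 3 containers.
Total size 41 m³; any packing needs at least ⌈41/20⌉ = 3 containers.
So 3 is already optimal.

0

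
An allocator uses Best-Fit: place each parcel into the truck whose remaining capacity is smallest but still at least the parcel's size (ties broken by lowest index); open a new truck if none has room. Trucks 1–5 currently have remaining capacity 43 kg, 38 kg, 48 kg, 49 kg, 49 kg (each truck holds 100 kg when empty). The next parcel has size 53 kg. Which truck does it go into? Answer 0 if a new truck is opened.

No truck has ≥ 53 kg free, so a new truck is opened.

0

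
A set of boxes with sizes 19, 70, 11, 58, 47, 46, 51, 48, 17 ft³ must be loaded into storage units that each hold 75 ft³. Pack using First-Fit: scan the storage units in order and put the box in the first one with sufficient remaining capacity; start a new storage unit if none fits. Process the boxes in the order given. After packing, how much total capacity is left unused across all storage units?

158

Put 19 ft³ in storage unit 1; 56 ft³ remain.
Put 70 ft³ in storage unit 2; 5 ft³ remain.
Put 11 ft³ in storage unit 1; 45 ft³ remain.
Put 58 ft³ in storage unit 3; 17 ft³ remain.
Put 47 ft³ in storage unit 4; 28 ft³ remain.
Put 46 ft³ in storage unit 5; 29 ft³ remain.
Put 51 ft³ in storage unit 6; 24 ft³ remain.
Put 48 ft³ in storage unit 7; 27 ft³ remain.
Put 17 ft³ in storage unit 1; 28 ft³ remain.
7 storage units × 75 ft³ = 525 ft³; used 367 ft³; unused 158 ft³.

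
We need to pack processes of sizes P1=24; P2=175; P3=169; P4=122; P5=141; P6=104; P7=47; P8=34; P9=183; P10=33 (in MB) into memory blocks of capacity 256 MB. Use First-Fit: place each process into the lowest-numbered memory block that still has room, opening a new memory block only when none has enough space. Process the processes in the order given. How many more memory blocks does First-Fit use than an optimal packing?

First-Fit: [24,175,47] [169,34,33] [122,104] [141] [183] → 5 memory blocks.
Total size 1032 MB; any packing needs at least ⌈1032/256⌉ = 5 memory blocks.
So 5 is already optimal.

0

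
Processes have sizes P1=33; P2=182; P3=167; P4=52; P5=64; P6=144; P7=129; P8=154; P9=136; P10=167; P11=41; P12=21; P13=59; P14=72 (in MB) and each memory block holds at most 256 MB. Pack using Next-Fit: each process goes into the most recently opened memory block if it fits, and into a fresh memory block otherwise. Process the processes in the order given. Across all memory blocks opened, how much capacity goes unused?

627

memory block 1: place P1 (33 MB), 223 MB left
memory block 1: place P2 (182 MB), 41 MB left
memory block 2: place P3 (167 MB), 89 MB left
memory block 2: place P4 (52 MB), 37 MB left
memory block 3: place P5 (64 MB), 192 MB left
memory block 3: place P6 (144 MB), 48 MB left
memory block 4: place P7 (129 MB), 127 MB left
memory block 5: place P8 (154 MB), 102 MB left
memory block 6: place P9 (136 MB), 120 MB left
memory block 7: place P10 (167 MB), 89 MB left
memory block 7: place P11 (41 MB), 48 MB left
memory block 7: place P12 (21 MB), 27 MB left
memory block 8: place P13 (59 MB), 197 MB left
memory block 8: place P14 (72 MB), 125 MB left
8 memory blocks × 256 MB = 2048 MB; used 1421 MB; unused 627 MB.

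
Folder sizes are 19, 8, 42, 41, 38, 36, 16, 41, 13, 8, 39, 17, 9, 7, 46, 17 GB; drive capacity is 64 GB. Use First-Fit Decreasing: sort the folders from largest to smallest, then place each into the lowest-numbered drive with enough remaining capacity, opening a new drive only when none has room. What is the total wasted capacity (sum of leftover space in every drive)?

Sorted descending: 46, 42, 41, 41, 39, 38, 36, 19, 17, 17, 16, 13, 9, 8, 8, 7.
Put 46 GB in drive 1; 18 GB remain.
Put 42 GB in drive 2; 22 GB remain.
Put 41 GB in drive 3; 23 GB remain.
Put 41 GB in drive 4; 23 GB remain.
Put 39 GB in drive 5; 25 GB remain.
Put 38 GB in drive 6; 26 GB remain.
Put 36 GB in drive 7; 28 GB remain.
Put 19 GB in drive 2; 3 GB remain.
Put 17 GB in drive 1; 1 GB remain.
Put 17 GB in drive 3; 6 GB remain.
Put 16 GB in drive 4; 7 GB remain.
Put 13 GB in drive 5; 12 GB remain.
Put 9 GB in drive 5; 3 GB remain.
Put 8 GB in drive 6; 18 GB remain.
Put 8 GB in drive 6; 10 GB remain.
Put 7 GB in drive 4; 0 GB remain.
7 drives × 64 GB = 448 GB; used 397 GB; unused 51 GB.

51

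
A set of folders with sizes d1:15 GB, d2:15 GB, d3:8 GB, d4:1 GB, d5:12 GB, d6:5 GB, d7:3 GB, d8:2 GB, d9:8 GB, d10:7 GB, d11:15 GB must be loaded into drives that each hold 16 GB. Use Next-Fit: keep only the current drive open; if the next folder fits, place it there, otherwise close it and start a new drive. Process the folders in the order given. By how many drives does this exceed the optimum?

1

Next-Fit: [15] [15] [8,1] [12] [5,3,2] [8,7] [15] → 7 drives.
Total size 91 GB; any packing needs at least ⌈91/16⌉ = 6 drives.
An optimal packing achieves that bound: [15,1] [15] [15] [12,3] [8,8] [7,5,2] → 6 drives.
Excess: 7 − 6 = 1.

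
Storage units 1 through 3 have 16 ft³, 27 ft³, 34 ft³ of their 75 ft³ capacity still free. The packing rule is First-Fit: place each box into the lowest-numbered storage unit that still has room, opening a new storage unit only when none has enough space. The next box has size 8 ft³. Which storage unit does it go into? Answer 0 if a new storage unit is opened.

Storage units with room: storage unit 1 (16 ft³), storage unit 2 (27 ft³), storage unit 3 (34 ft³).
The first with room is storage unit 1.

1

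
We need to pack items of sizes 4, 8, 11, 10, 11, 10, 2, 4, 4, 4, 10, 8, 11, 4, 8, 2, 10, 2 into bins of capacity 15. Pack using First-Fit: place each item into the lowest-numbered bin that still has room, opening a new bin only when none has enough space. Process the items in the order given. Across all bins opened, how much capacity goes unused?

27

Put 4 in bin 1; 11 remain.
Put 8 in bin 1; 3 remain.
Put 11 in bin 2; 4 remain.
Put 10 in bin 3; 5 remain.
Put 11 in bin 4; 4 remain.
Put 10 in bin 5; 5 remain.
Put 2 in bin 1; 1 remain.
Put 4 in bin 2; 0 remain.
Put 4 in bin 3; 1 remain.
Put 4 in bin 4; 0 remain.
Put 10 in bin 6; 5 remain.
Put 8 in bin 7; 7 remain.
Put 11 in bin 8; 4 remain.
Put 4 in bin 5; 1 remain.
Put 8 in bin 9; 7 remain.
Put 2 in bin 6; 3 remain.
Put 10 in bin 10; 5 remain.
Put 2 in bin 6; 1 remain.
10 bins × 15 = 150; used 123; unused 27.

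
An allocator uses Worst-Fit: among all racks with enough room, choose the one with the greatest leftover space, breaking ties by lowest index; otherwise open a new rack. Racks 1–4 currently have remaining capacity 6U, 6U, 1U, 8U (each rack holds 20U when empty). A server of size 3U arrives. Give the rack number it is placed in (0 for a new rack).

4

Racks with room: rack 1 (6U), rack 2 (6U), rack 4 (8U).
Most room is rack 4 with 8U free.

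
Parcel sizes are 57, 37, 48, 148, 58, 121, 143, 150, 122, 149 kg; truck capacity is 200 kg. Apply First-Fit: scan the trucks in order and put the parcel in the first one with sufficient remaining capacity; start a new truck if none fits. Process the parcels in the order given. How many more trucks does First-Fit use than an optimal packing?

1

First-Fit: [57,37,48,58] [148] [121] [143] [150] [122] [149] → 7 trucks.
Total size 1033 kg; any packing needs at least ⌈1033/200⌉ = 6 trucks.
An optimal packing achieves that bound: [150,48] [149,37] [148] [143,57] [122,58] [121] → 6 trucks.
Excess: 7 − 6 = 1.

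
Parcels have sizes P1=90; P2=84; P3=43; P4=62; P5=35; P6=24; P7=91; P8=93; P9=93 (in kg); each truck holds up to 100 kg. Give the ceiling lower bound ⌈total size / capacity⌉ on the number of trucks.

7 trucks

Total size = 90 + 84 + 43 + 62 + 35 + 24 + 91 + 93 + 93 = 615 kg.
⌈615 / 100⌉ = 7.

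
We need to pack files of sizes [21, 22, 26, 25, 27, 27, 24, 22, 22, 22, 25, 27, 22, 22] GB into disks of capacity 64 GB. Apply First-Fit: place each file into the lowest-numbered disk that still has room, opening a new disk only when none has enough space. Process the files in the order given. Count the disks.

disk 1: place 21 GB, 43 GB left
disk 1: place 22 GB, 21 GB left
disk 2: place 26 GB, 38 GB left
disk 2: place 25 GB, 13 GB left
disk 3: place 27 GB, 37 GB left
disk 3: place 27 GB, 10 GB left
disk 4: place 24 GB, 40 GB left
disk 4: place 22 GB, 18 GB left
disk 5: place 22 GB, 42 GB left
disk 5: place 22 GB, 20 GB left
disk 6: place 25 GB, 39 GB left
disk 6: place 27 GB, 12 GB left
disk 7: place 22 GB, 42 GB left
disk 7: place 22 GB, 20 GB left
Final disks: [21,22] [26,25] [27,27] [24,22] [22,22] [25,27] [22,22].

7 disks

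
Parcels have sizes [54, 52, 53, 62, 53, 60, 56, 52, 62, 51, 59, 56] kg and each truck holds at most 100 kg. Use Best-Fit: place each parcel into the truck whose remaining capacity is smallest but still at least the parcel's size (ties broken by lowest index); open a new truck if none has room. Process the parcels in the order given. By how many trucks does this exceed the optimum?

Best-Fit: [54] [52] [53] [62] [53] [60] [56] [52] [62] [51] [59] [56] → 12 trucks.
12 parcels exceed 50 kg (half the capacity), and no two of those can share a truck, so at least 12 trucks are needed.
So 12 is already optimal.

0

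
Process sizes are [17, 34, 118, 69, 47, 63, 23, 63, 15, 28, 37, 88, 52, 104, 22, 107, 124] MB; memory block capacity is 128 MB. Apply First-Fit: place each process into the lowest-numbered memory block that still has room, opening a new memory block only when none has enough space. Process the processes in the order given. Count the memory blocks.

Put 17 MB in memory block 1; 111 MB remain.
Put 34 MB in memory block 1; 77 MB remain.
Put 118 MB in memory block 2; 10 MB remain.
Put 69 MB in memory block 1; 8 MB remain.
Put 47 MB in memory block 3; 81 MB remain.
Put 63 MB in memory block 3; 18 MB remain.
Put 23 MB in memory block 4; 105 MB remain.
Put 63 MB in memory block 4; 42 MB remain.
Put 15 MB in memory block 3; 3 MB remain.
Put 28 MB in memory block 4; 14 MB remain.
Put 37 MB in memory block 5; 91 MB remain.
Put 88 MB in memory block 5; 3 MB remain.
Put 52 MB in memory block 6; 76 MB remain.
Put 104 MB in memory block 7; 24 MB remain.
Put 22 MB in memory block 6; 54 MB remain.
Put 107 MB in memory block 8; 21 MB remain.
Put 124 MB in memory block 9; 4 MB remain.
Final memory blocks: [17,34,69] [118] [47,63,15] [23,63,28] [37,88] [52,22] [104] [107] [124].

9 memory blocks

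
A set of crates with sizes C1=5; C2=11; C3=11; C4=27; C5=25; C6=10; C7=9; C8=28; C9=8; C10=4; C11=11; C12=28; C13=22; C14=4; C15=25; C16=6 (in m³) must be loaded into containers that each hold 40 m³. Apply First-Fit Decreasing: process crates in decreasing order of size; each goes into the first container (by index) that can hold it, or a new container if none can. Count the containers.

Sorted descending: 28, 28, 27, 25, 25, 22, 11, 11, 11, 10, 9, 8, 6, 5, 4, 4.
28 m³ → container 1 (remaining 12 m³)
28 m³ → container 2 (remaining 12 m³)
27 m³ → container 3 (remaining 13 m³)
25 m³ → container 4 (remaining 15 m³)
25 m³ → container 5 (remaining 15 m³)
22 m³ → container 6 (remaining 18 m³)
11 m³ → container 1 (remaining 1 m³)
11 m³ → container 2 (remaining 1 m³)
11 m³ → container 3 (remaining 2 m³)
10 m³ → container 4 (remaining 5 m³)
9 m³ → container 5 (remaining 6 m³)
8 m³ → container 6 (remaining 10 m³)
6 m³ → container 5 (remaining 0 m³)
5 m³ → container 4 (remaining 0 m³)
4 m³ → container 6 (remaining 6 m³)
4 m³ → container 6 (remaining 2 m³)

6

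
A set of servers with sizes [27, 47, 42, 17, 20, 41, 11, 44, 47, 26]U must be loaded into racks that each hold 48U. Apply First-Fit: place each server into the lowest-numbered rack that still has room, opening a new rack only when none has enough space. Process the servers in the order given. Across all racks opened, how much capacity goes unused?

62

27U → rack 1 (remaining 21U)
47U → rack 2 (remaining 1U)
42U → rack 3 (remaining 6U)
17U → rack 1 (remaining 4U)
20U → rack 4 (remaining 28U)
41U → rack 5 (remaining 7U)
11U → rack 4 (remaining 17U)
44U → rack 6 (remaining 4U)
47U → rack 7 (remaining 1U)
26U → rack 8 (remaining 22U)
8 racks × 48U = 384U; used 322U; unused 62U.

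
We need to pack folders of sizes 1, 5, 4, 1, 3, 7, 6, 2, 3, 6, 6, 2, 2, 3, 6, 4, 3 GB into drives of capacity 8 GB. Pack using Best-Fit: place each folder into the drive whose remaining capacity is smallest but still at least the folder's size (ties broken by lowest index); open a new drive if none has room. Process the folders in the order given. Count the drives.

9 drives

1 GB → drive 1 (remaining 7 GB)
5 GB → drive 1 (remaining 2 GB)
4 GB → drive 2 (remaining 4 GB)
1 GB → drive 1 (remaining 1 GB)
3 GB → drive 2 (remaining 1 GB)
7 GB → drive 3 (remaining 1 GB)
6 GB → drive 4 (remaining 2 GB)
2 GB → drive 4 (remaining 0 GB)
3 GB → drive 5 (remaining 5 GB)
6 GB → drive 6 (remaining 2 GB)
6 GB → drive 7 (remaining 2 GB)
2 GB → drive 6 (remaining 0 GB)
2 GB → drive 7 (remaining 0 GB)
3 GB → drive 5 (remaining 2 GB)
6 GB → drive 8 (remaining 2 GB)
4 GB → drive 9 (remaining 4 GB)
3 GB → drive 9 (remaining 1 GB)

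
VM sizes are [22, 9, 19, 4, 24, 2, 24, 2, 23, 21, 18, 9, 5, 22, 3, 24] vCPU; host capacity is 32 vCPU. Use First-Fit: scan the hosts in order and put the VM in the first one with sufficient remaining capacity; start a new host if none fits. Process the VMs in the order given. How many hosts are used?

9 hosts

Put 22 vCPU in host 1; 10 vCPU remain.
Put 9 vCPU in host 1; 1 vCPU remain.
Put 19 vCPU in host 2; 13 vCPU remain.
Put 4 vCPU in host 2; 9 vCPU remain.
Put 24 vCPU in host 3; 8 vCPU remain.
Put 2 vCPU in host 2; 7 vCPU remain.
Put 24 vCPU in host 4; 8 vCPU remain.
Put 2 vCPU in host 2; 5 vCPU remain.
Put 23 vCPU in host 5; 9 vCPU remain.
Put 21 vCPU in host 6; 11 vCPU remain.
Put 18 vCPU in host 7; 14 vCPU remain.
Put 9 vCPU in host 5; 0 vCPU remain.
Put 5 vCPU in host 2; 0 vCPU remain.
Put 22 vCPU in host 8; 10 vCPU remain.
Put 3 vCPU in host 3; 5 vCPU remain.
Put 24 vCPU in host 9; 8 vCPU remain.
Final hosts: [22,9] [19,4,2,2,5] [24,3] [24] [23,9] [21] [18] [22] [24].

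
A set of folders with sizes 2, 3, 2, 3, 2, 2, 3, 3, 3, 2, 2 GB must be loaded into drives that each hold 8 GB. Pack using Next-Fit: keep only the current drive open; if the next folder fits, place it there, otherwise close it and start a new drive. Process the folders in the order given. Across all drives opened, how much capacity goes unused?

Put 2 GB in drive 1; 6 GB remain.
Put 3 GB in drive 1; 3 GB remain.
Put 2 GB in drive 1; 1 GB remain.
Put 3 GB in drive 2; 5 GB remain.
Put 2 GB in drive 2; 3 GB remain.
Put 2 GB in drive 2; 1 GB remain.
Put 3 GB in drive 3; 5 GB remain.
Put 3 GB in drive 3; 2 GB remain.
Put 3 GB in drive 4; 5 GB remain.
Put 2 GB in drive 4; 3 GB remain.
Put 2 GB in drive 4; 1 GB remain.
4 drives × 8 GB = 32 GB; used 27 GB; unused 5 GB.

5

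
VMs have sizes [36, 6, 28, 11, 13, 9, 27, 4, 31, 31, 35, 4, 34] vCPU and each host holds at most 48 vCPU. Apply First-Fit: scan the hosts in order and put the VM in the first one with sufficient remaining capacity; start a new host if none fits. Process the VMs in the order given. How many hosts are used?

36 vCPU → host 1 (remaining 12 vCPU)
6 vCPU → host 1 (remaining 6 vCPU)
28 vCPU → host 2 (remaining 20 vCPU)
11 vCPU → host 2 (remaining 9 vCPU)
13 vCPU → host 3 (remaining 35 vCPU)
9 vCPU → host 2 (remaining 0 vCPU)
27 vCPU → host 3 (remaining 8 vCPU)
4 vCPU → host 1 (remaining 2 vCPU)
31 vCPU → host 4 (remaining 17 vCPU)
31 vCPU → host 5 (remaining 17 vCPU)
35 vCPU → host 6 (remaining 13 vCPU)
4 vCPU → host 3 (remaining 4 vCPU)
34 vCPU → host 7 (remaining 14 vCPU)
Final hosts: [36,6,4] [28,11,9] [13,27,4] [31] [31] [35] [34].

7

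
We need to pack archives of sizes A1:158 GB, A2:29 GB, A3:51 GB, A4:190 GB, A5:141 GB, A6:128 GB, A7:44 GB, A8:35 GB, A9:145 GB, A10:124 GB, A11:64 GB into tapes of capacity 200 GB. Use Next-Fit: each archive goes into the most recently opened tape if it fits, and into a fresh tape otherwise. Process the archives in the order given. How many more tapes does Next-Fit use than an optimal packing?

1

Next-Fit: [158,29] [51] [190] [141] [128,44] [35,145] [124,64] → 7 tapes.
Total size 1109 GB; any packing needs at least ⌈1109/200⌉ = 6 tapes.
An optimal packing achieves that bound: [190] [158,35] [145,51] [141,44] [128,64] [124,29] → 6 tapes.
Excess: 7 − 6 = 1.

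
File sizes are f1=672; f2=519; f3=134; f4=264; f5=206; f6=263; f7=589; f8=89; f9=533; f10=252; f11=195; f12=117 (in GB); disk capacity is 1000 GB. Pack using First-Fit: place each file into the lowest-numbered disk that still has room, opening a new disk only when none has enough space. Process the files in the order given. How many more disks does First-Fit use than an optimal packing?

First-Fit: [672,134,89] [519,264,206] [263,589,117] [533,252,195] → 4 disks.
Total size 3833 GB; any packing needs at least ⌈3833/1000⌉ = 4 disks.
So 4 is already optimal.

0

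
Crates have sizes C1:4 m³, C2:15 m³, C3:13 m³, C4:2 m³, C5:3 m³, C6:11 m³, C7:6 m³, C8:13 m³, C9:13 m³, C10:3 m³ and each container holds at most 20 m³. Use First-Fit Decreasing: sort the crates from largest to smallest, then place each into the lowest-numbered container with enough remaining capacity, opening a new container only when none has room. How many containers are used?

5 containers

Sorted descending: 15, 13, 13, 13, 11, 6, 4, 3, 3, 2.
Put 15 m³ in container 1; 5 m³ remain.
Put 13 m³ in container 2; 7 m³ remain.
Put 13 m³ in container 3; 7 m³ remain.
Put 13 m³ in container 4; 7 m³ remain.
Put 11 m³ in container 5; 9 m³ remain.
Put 6 m³ in container 2; 1 m³ remain.
Put 4 m³ in container 1; 1 m³ remain.
Put 3 m³ in container 3; 4 m³ remain.
Put 3 m³ in container 3; 1 m³ remain.
Put 2 m³ in container 4; 5 m³ remain.
Final containers: [15,4] [13,6] [13,3,3] [13,2] [11].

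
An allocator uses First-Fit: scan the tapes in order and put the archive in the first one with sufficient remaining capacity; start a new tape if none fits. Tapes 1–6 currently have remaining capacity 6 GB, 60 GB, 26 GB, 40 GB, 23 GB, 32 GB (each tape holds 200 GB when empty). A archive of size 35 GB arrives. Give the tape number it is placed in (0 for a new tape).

2

Tapes with room: tape 2 (60 GB), tape 4 (40 GB).
The first with room is tape 2.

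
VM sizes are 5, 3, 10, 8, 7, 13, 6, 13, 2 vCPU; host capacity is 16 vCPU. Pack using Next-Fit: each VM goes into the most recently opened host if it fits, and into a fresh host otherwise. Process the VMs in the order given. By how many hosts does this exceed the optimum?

1

Next-Fit: [5,3] [10] [8,7] [13] [6] [13,2] → 6 hosts.
Total size 67 vCPU; any packing needs at least ⌈67/16⌉ = 5 hosts.
An optimal packing achieves that bound: [13,3] [13,2] [10,6] [8,7] [5] → 5 hosts.
Excess: 6 − 5 = 1.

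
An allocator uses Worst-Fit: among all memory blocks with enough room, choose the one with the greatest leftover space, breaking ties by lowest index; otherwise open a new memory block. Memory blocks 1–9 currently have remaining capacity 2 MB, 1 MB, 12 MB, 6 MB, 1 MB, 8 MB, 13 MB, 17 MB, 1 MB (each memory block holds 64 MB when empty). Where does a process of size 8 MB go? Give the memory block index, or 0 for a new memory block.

Memory blocks with room: memory block 3 (12 MB), memory block 6 (8 MB), memory block 7 (13 MB), memory block 8 (17 MB).
Most room is memory block 8 with 17 MB free.

8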